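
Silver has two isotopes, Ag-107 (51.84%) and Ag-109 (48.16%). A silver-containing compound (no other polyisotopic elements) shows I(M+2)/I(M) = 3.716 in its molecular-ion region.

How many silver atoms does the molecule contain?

The M+2/M ratio from n Ag atoms is n · q/p = n · 0.4816/0.5184.
n = 3.716 × 0.5184/0.4816 = 4.00 ≈ 4

4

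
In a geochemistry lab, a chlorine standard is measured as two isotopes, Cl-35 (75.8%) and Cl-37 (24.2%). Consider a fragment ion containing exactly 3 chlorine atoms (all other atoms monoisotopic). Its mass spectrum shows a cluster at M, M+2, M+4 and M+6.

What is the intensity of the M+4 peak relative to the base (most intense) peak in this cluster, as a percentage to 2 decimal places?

30.58%

Term probabilities: M 0.4355, M+2 0.4171, M+4 0.1332, M+6 0.0142. Base peak = M.
P(M) = C(3,0) × 0.758^3 × 0.242^0 = 1 × 0.43551951 × 1.0000 = 0.435520 (base)
P(M+4) = C(3,2) × 0.758^1 × 0.242^2 = 3 × 0.7580 × 0.058564 = 0.133175
Relative intensity = 0.133175 / 0.435520 × 100 = 30.58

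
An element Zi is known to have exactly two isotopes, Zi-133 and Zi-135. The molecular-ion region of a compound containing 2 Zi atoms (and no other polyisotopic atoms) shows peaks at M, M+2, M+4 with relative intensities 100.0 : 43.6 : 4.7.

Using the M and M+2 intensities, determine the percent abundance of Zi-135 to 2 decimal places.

17.90%

Write p for the Zi-133 fraction. I(M+2)/I(M) = [C(2,1)·p^1·(1−p)] / p^2 = 2·(1−p)/p = 43.6/100.0 = 0.4360
(1−p)/p = 0.4360/2 = 0.2180  ⇒  p = 1/(1 + 0.2180) = 0.8210
Zi-133: 82.10%, Zi-135: 17.90%.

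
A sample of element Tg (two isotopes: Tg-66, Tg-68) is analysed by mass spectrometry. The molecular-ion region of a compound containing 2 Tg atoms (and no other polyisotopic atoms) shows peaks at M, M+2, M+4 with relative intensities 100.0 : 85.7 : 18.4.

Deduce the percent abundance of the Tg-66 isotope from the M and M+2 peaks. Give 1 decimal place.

If p is the fraction of Tg that is Tg-66, then I(M+2)/I(M) = [C(2,1)·p^1·(1−p)] / p^2 = 2·(1−p)/p = 85.7/100.0 = 0.8570
(1−p)/p = 0.8570/2 = 0.4285  ⇒  p = 1/(1 + 0.4285) = 0.7000
Tg-66: 70.0%, Tg-68: 30.0%.

70.0%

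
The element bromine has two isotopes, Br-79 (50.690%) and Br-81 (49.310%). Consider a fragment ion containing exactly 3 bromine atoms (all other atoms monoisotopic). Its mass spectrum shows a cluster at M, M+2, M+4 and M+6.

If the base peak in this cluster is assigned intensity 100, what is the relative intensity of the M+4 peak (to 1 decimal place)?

97.3

(0.50690 + 0.49310)^3 gives M 0.1302, M+2 0.3801, M+4 0.3698, M+6 0.1199; the largest is M+2.
P(M+2) = C(3,1) × 0.50690^2 × 0.49310^1 = 3 × 0.25694761 × 0.4931 = 0.380103 (base)
P(M+4) = C(3,2) × 0.50690^1 × 0.49310^2 = 3 × 0.5069 × 0.24314761 = 0.369755
Relative intensity = 0.369755 / 0.380103 × 100 = 97.3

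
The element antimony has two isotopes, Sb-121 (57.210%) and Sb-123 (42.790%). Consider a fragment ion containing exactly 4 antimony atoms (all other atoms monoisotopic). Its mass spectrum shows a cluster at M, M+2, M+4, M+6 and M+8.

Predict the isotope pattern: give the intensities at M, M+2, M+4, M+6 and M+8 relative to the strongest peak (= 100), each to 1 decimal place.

The 4 Sb atoms are independent, so intensities follow the terms of (0.57210 + 0.42790)^4.
P(M) = 0.57210^4 = 0.107124
P(M+2) = 4 × 0.57210^3 × 0.42790^1 = 0.320493
P(M+4) = 6 × 0.57210^2 × 0.42790^2 = 0.359567
P(M+6) = 4 × 0.57210^1 × 0.42790^3 = 0.179291
P(M+8) = 0.42790^4 = 0.033525
The M+4 peak is largest (0.359567); scaling to 100 gives 29.8 : 89.1 : 100.0 : 49.9 : 9.3.

29.8 : 89.1 : 100.0 : 49.9 : 9.3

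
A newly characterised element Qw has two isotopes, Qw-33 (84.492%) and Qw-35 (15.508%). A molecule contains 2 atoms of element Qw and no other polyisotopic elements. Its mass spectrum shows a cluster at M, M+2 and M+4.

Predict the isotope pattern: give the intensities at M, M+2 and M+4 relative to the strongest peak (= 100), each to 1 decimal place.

100.0 : 36.7 : 3.4

The 2 Qw atoms are independent, so intensities follow the terms of (0.84492 + 0.15508)^2.
P(M) = 0.84492^2 = 0.713890
P(M+2) = 2 × 0.84492^1 × 0.15508^1 = 0.262060
P(M+4) = 0.15508^2 = 0.024050
The M peak is largest (0.713890); scaling to 100 gives 100.0 : 36.7 : 3.4.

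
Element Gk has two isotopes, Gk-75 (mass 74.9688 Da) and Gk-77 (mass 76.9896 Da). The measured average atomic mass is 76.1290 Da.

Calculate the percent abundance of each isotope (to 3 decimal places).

Writing the weighted mean with unknown fraction x of Gk-75:
74.9688·x + 76.9896·(1 − x) = 76.1290
(74.9688 − 76.9896)·x = 76.1290 − 76.9896
x = -0.8606 / -2.0208 = 0.42587 → 42.587% Gk-75, 57.413% Gk-77.

Gk-75: 42.587%, Gk-77: 57.413%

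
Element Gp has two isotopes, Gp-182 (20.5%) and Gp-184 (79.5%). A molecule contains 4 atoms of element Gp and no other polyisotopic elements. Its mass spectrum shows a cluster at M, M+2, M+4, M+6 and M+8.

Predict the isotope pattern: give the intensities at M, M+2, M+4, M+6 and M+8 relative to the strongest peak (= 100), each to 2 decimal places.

Each Gp atom is independently Gp-182 (p = 0.205) or Gp-184 (q = 0.795); the cluster is the binomial expansion (p + q)^4.
P(M) = 0.205^4 = 0.001766
P(M+2) = 4 × 0.205^3 × 0.795^1 = 0.027396
P(M+4) = 6 × 0.205^2 × 0.795^2 = 0.159365
P(M+6) = 4 × 0.205^1 × 0.795^3 = 0.412017
P(M+8) = 0.795^4 = 0.399456
The M+6 peak is largest (0.412017); scaling to 100 gives 0.43 : 6.65 : 38.68 : 100.00 : 96.95.

0.43 : 6.65 : 38.68 : 100.00 : 96.95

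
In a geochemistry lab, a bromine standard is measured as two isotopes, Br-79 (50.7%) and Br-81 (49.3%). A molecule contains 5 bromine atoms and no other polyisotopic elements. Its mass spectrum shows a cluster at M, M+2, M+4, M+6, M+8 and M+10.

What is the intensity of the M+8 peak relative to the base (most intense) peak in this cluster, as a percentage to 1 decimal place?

Binomial terms of (0.507 + 0.493)^5: M 0.0335, M+2 0.1629, M+4 0.3168, M+6 0.3080, M+8 0.1497, M+10 0.0291 → M+4 is the base peak.
P(M+4) = C(5,2) × 0.507^3 × 0.493^2 = 10 × 0.13032384 × 0.243049 = 0.316751 (base)
P(M+8) = C(5,4) × 0.507^1 × 0.493^4 = 5 × 0.5070 × 0.05907282 = 0.149750
Relative intensity = 0.149750 / 0.316751 × 100 = 47.3

47.3%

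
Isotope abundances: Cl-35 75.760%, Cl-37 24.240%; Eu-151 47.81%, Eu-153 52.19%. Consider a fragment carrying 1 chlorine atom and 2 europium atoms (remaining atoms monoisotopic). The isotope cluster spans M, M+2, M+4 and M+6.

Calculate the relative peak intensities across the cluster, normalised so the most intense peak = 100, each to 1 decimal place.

39.9 : 100.0 : 75.5 : 15.2

Chlorine pattern (n=1): 0.7576 : 0.2424
Europium pattern (n=2): 0.22857961 : 0.49904078 : 0.27237961
Convolve the two distributions (both contribute in 2-u steps):
  M: 0.7576×0.22857961 = 0.173172
  M+2: 0.7576×0.49904078 + 0.2424×0.22857961 = 0.433481
  M+4: 0.7576×0.27237961 + 0.2424×0.49904078 = 0.327322
  M+6: 0.2424×0.27237961 = 0.066025
Scale to base peak (0.433481) = 100: 39.9 : 100.0 : 75.5 : 15.2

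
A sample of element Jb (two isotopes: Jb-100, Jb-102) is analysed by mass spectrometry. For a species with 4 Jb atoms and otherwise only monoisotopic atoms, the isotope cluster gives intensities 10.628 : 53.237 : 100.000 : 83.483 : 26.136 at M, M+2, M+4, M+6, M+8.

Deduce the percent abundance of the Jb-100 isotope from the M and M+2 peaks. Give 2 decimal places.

If p is the fraction of Jb that is Jb-100, then I(M+2)/I(M) = [C(4,1)·p^3·(1−p)] / p^4 = 4·(1−p)/p = 53.237/10.628 = 5.0091
(1−p)/p = 5.0091/4 = 1.2523  ⇒  p = 1/(1 + 1.2523) = 0.4440
Jb-100: 44.40%, Jb-102: 55.60%.

44.40%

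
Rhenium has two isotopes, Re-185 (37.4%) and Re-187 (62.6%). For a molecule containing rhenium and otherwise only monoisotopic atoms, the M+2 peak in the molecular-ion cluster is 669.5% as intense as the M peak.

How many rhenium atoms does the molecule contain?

With n Re atoms, P(M+2)/P(M) = C(n,1)·p^(n−1)q / p^n = n·q/p = n · 0.626/0.374.
n = 6.695 × 0.374/0.626 = 4.00 ≈ 4

4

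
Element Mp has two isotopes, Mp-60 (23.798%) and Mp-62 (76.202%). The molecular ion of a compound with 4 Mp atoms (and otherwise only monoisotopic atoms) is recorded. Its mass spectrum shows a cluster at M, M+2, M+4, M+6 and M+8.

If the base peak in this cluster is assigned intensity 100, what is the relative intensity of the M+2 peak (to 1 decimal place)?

Binomial terms of (0.23798 + 0.76202)^4: M 0.0032, M+2 0.0411, M+4 0.1973, M+6 0.4212, M+8 0.3372 → M+6 is the base peak.
P(M+6) = C(4,3) × 0.23798^1 × 0.76202^3 = 4 × 0.23798 × 0.44248557 = 0.421211 (base)
P(M+2) = C(4,1) × 0.23798^3 × 0.76202^1 = 4 × 0.01347787 × 0.76202 = 0.041082
Relative intensity = 0.041082 / 0.421211 × 100 = 9.8

9.8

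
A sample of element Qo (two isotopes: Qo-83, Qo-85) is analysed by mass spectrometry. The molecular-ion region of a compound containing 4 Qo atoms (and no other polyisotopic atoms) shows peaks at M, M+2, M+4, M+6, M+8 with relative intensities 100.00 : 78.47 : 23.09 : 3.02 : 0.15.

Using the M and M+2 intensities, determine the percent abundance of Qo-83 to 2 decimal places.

83.60%

Write p for the Qo-83 fraction. I(M+2)/I(M) = [C(4,1)·p^3·(1−p)] / p^4 = 4·(1−p)/p = 78.47/100.00 = 0.7847
(1−p)/p = 0.7847/4 = 0.1962  ⇒  p = 1/(1 + 0.1962) = 0.8360
Qo-83: 83.60%, Qo-85: 16.40%.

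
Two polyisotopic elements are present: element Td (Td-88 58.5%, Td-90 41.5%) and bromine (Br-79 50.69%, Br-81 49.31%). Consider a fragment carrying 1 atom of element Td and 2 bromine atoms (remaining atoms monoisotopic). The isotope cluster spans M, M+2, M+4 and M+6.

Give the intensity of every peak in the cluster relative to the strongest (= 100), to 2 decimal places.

Element Td pattern (n=1): 0.5850 : 0.4150
Bromine pattern (n=2): 0.25694761 : 0.49990478 : 0.24314761
Convolve the two distributions (both contribute in 2-u steps):
  M: 0.5850×0.25694761 = 0.150314
  M+2: 0.5850×0.49990478 + 0.4150×0.25694761 = 0.399078
  M+4: 0.5850×0.24314761 + 0.4150×0.49990478 = 0.349702
  M+6: 0.4150×0.24314761 = 0.100906
Scale to base peak (0.399078) = 100: 37.67 : 100.00 : 87.63 : 25.28

37.67 : 100.00 : 87.63 : 25.28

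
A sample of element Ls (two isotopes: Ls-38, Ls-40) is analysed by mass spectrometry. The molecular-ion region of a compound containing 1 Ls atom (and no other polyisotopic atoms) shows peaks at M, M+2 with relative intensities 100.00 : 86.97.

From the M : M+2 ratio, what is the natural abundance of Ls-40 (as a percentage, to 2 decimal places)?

If p is the fraction of Ls that is Ls-38, then I(M+2)/I(M) = [C(1,1)·p^0·(1−p)] / p^1 = 1·(1−p)/p = 86.97/100.00 = 0.8697
(1−p)/p = 0.8697/1 = 0.8697  ⇒  p = 1/(1 + 0.8697) = 0.5348
Ls-38: 53.48%, Ls-40: 46.52%.

46.52%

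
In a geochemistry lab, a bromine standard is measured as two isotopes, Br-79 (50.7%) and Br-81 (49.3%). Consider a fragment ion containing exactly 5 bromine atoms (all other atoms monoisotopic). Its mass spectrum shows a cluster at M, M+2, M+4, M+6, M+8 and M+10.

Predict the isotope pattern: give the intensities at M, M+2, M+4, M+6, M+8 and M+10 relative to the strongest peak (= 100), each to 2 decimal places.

10.58 : 51.42 : 100.00 : 97.24 : 47.28 : 9.19

Each Br atom is independently Br-79 (p = 0.507) or Br-81 (q = 0.493); the cluster is the binomial expansion (p + q)^5.
P(M) = 0.507^5 = 0.033500
P(M+2) = 5 × 0.507^4 × 0.493^1 = 0.162873
P(M+4) = 10 × 0.507^3 × 0.493^2 = 0.316751
P(M+6) = 10 × 0.507^2 × 0.493^3 = 0.308004
P(M+8) = 5 × 0.507^1 × 0.493^4 = 0.149750
P(M+10) = 0.493^5 = 0.029123
The M+4 peak is largest (0.316751); scaling to 100 gives 10.58 : 51.42 : 100.00 : 97.24 : 47.28 : 9.19.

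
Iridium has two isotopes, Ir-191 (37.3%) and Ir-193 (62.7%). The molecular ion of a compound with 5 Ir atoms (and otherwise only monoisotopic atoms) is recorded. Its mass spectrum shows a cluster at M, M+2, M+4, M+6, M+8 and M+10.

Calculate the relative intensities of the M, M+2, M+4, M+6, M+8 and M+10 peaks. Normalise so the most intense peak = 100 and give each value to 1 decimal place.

2.1 : 17.7 : 59.5 : 100.0 : 84.0 : 28.3

Expanding (0.373 + 0.627)^5:
P(M) = 0.373^5 = 0.007220
P(M+2) = 5 × 0.373^4 × 0.627^1 = 0.060684
P(M+4) = 10 × 0.373^3 × 0.627^2 = 0.204015
P(M+6) = 10 × 0.373^2 × 0.627^3 = 0.342942
P(M+8) = 5 × 0.373^1 × 0.627^4 = 0.288237
P(M+10) = 0.627^5 = 0.096903
The M+6 peak is largest (0.342942); scaling to 100 gives 2.1 : 17.7 : 59.5 : 100.0 : 84.0 : 28.3.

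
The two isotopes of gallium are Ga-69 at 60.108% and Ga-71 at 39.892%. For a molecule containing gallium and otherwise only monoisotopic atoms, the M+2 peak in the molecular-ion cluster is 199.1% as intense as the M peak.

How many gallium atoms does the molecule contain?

The M+2/M ratio from n Ga atoms is n · q/p = n · 0.39892/0.60108.
n = 1.991 × 0.60108/0.39892 = 3.00 ≈ 3

3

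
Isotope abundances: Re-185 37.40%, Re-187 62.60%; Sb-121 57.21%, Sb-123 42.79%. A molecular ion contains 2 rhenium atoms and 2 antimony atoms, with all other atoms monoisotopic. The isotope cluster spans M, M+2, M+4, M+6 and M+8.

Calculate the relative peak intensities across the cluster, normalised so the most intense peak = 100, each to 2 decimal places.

Rhenium pattern (n=2): 0.139876 : 0.468248 : 0.391876
Antimony pattern (n=2): 0.32729841 : 0.48960318 : 0.18309841
Convolve the two distributions (both contribute in 2-u steps):
  M: 0.139876×0.32729841 = 0.045781
  M+2: 0.139876×0.48960318 + 0.468248×0.32729841 = 0.221741
  M+4: 0.139876×0.18309841 + 0.468248×0.48960318 + 0.391876×0.32729841 = 0.383127
  M+6: 0.468248×0.18309841 + 0.391876×0.48960318 = 0.277599
  M+8: 0.391876×0.18309841 = 0.071752
Scale to base peak (0.383127) = 100: 11.95 : 57.88 : 100.00 : 72.46 : 18.73

11.95 : 57.88 : 100.00 : 72.46 : 18.73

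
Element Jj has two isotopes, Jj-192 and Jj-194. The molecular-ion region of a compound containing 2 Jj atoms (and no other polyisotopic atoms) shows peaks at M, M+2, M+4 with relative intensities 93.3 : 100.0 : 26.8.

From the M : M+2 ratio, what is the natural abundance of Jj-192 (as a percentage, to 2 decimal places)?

Let p = fractional abundance of Jj-192. I(M+2)/I(M) = [C(2,1)·p^1·(1−p)] / p^2 = 2·(1−p)/p = 100.0/93.3 = 1.0718
(1−p)/p = 1.0718/2 = 0.5359  ⇒  p = 1/(1 + 0.5359) = 0.6511
Jj-192: 65.11%, Jj-194: 34.89%.

65.11%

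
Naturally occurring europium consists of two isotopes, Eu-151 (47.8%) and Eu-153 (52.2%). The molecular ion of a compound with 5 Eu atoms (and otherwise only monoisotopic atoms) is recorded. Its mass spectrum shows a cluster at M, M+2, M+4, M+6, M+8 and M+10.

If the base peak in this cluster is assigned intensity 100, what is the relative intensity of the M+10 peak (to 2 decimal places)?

Term probabilities: M 0.0250, M+2 0.1363, M+4 0.2976, M+6 0.3250, M+8 0.1775, M+10 0.0388. Base peak = M+6.
P(M+6) = C(5,3) × 0.478^2 × 0.522^3 = 10 × 0.228484 × 0.14223665 = 0.324988 (base)
P(M+10) = C(5,5) × 0.478^0 × 0.522^5 = 1 × 1.0000 × 0.03875721 = 0.038757
Relative intensity = 0.038757 / 0.324988 × 100 = 11.93

11.93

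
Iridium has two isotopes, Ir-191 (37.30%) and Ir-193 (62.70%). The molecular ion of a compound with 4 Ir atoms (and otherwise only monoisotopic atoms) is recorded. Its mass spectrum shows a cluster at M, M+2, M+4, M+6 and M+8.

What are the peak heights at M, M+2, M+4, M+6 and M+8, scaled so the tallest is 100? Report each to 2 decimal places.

5.26 : 35.39 : 89.23 : 100.00 : 42.02

Each Ir atom is independently Ir-191 (p = 0.3730) or Ir-193 (q = 0.6270); the cluster is the binomial expansion (p + q)^4.
P(M) = 0.3730^4 = 0.019357
P(M+2) = 4 × 0.3730^3 × 0.6270^1 = 0.130153
P(M+4) = 6 × 0.3730^2 × 0.6270^2 = 0.328174
P(M+6) = 4 × 0.3730^1 × 0.6270^3 = 0.367766
P(M+8) = 0.6270^4 = 0.154550
The M+6 peak is largest (0.367766); scaling to 100 gives 5.26 : 35.39 : 89.23 : 100.00 : 42.02.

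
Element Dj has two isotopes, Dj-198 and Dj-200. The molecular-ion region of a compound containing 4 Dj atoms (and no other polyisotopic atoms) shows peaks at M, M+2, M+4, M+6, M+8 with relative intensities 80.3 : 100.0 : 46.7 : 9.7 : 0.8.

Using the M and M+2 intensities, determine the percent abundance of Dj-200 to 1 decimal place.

If p is the fraction of Dj that is Dj-198, then I(M+2)/I(M) = [C(4,1)·p^3·(1−p)] / p^4 = 4·(1−p)/p = 100.0/80.3 = 1.2453
(1−p)/p = 1.2453/4 = 0.3113  ⇒  p = 1/(1 + 0.3113) = 0.7626
Dj-198: 76.3%, Dj-200: 23.7%.

23.7%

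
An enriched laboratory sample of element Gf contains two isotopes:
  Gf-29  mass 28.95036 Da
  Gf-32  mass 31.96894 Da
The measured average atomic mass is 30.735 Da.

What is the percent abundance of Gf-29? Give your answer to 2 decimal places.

With x = fraction of Gf-29 (so Gf-32 is 1 − x):
28.95036·x + 31.96894·(1 − x) = 30.735
(28.95036 − 31.96894)·x = 30.735 − 31.96894
x = -1.23394 / -3.01858 = 0.40878 → 40.88% Gf-29, 59.12% Gf-32.

40.88%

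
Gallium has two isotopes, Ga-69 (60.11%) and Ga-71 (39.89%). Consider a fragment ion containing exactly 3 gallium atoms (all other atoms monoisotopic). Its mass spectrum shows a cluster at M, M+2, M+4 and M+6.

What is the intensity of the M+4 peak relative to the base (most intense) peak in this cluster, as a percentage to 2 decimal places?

(0.6011 + 0.3989)^3 gives M 0.2172, M+2 0.4324, M+4 0.2869, M+6 0.0635; the largest is M+2.
P(M+2) = C(3,1) × 0.6011^2 × 0.3989^1 = 3 × 0.36132121 × 0.3989 = 0.432393 (base)
P(M+4) = C(3,2) × 0.6011^1 × 0.3989^2 = 3 × 0.6011 × 0.15912121 = 0.286943
Relative intensity = 0.286943 / 0.432393 × 100 = 66.36

66.36%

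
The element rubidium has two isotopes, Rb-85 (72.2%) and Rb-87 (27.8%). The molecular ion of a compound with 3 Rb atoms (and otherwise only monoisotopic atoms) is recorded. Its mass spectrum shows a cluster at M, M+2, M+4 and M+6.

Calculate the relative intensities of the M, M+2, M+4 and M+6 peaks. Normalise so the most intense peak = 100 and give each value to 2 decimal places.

86.57 : 100.00 : 38.50 : 4.94

Expanding (0.722 + 0.278)^3:
P(M) = 0.722^3 = 0.376367
P(M+2) = 3 × 0.722^2 × 0.278^1 = 0.434751
P(M+4) = 3 × 0.722^1 × 0.278^2 = 0.167397
P(M+6) = 0.278^3 = 0.021485
The M+2 peak is largest (0.434751); scaling to 100 gives 86.57 : 100.00 : 38.50 : 4.94.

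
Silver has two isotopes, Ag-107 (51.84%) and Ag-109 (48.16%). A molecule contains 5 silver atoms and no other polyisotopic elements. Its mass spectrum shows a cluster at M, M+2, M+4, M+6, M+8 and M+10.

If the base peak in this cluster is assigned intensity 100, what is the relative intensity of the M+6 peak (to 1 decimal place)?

Term probabilities: M 0.0374, M+2 0.1739, M+4 0.3231, M+6 0.3002, M+8 0.1394, M+10 0.0259. Base peak = M+4.
P(M+4) = C(5,2) × 0.5184^3 × 0.4816^2 = 10 × 0.13931407 × 0.23193856 = 0.323123 (base)
P(M+6) = C(5,3) × 0.5184^2 × 0.4816^3 = 10 × 0.26873856 × 0.11170161 = 0.300185
Relative intensity = 0.300185 / 0.323123 × 100 = 92.9

92.9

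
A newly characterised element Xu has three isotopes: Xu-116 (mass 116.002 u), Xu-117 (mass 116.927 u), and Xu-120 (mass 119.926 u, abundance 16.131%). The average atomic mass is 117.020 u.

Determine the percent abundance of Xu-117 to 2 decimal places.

41.62%

Let x and y be the fractions of Xu-116 and Xu-117. Then x + y = 1 − 0.16131 = 0.83869 and 116.002x + 116.927y = 117.020 − 0.16131×119.926 = 97.67473694.
Substituting: 116.002x + 116.927(0.83869 − x) = 97.67473694
(116.002 − 116.927)x = -0.39076869  ⇒  x = 0.42245, y = 0.41624
Xu-116: 42.25%, Xu-117: 41.62%.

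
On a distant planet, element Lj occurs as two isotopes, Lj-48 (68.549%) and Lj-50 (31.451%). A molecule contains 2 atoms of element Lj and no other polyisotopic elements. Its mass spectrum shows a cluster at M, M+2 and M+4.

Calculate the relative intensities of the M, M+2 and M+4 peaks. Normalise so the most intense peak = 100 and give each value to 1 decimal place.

100.0 : 91.8 : 21.1

The 2 Lj atoms are independent, so intensities follow the terms of (0.68549 + 0.31451)^2.
P(M) = 0.68549^2 = 0.469897
P(M+2) = 2 × 0.68549^1 × 0.31451^1 = 0.431187
P(M+4) = 0.31451^2 = 0.098917
The M peak is largest (0.469897); scaling to 100 gives 100.0 : 91.8 : 21.1.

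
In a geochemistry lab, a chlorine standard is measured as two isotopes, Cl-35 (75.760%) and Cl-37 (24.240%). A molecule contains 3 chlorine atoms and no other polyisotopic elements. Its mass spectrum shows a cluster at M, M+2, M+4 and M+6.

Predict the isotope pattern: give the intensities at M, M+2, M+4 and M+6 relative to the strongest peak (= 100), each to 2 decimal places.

100.00 : 95.99 : 30.71 : 3.28

Each Cl atom is independently Cl-35 (p = 0.75760) or Cl-37 (q = 0.24240); the cluster is the binomial expansion (p + q)^3.
P(M) = 0.75760^3 = 0.434830
P(M+2) = 3 × 0.75760^2 × 0.24240^1 = 0.417382
P(M+4) = 3 × 0.75760^1 × 0.24240^2 = 0.133545
P(M+6) = 0.24240^3 = 0.014243
The M peak is largest (0.434830); scaling to 100 gives 100.00 : 95.99 : 30.71 : 3.28.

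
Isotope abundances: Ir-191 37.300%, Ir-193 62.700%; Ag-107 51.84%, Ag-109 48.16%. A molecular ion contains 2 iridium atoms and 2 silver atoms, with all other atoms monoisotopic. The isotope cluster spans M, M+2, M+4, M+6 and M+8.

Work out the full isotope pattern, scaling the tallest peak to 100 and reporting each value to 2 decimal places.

Iridium pattern (n=2): 0.139129 : 0.467742 : 0.393129
Silver pattern (n=2): 0.26873856 : 0.49932288 : 0.23193856
Convolve the two distributions (both contribute in 2-u steps):
  M: 0.139129×0.26873856 = 0.037389
  M+2: 0.139129×0.49932288 + 0.467742×0.26873856 = 0.195171
  M+4: 0.139129×0.23193856 + 0.467742×0.49932288 + 0.393129×0.26873856 = 0.371473
  M+6: 0.467742×0.23193856 + 0.393129×0.49932288 = 0.304786
  M+8: 0.393129×0.23193856 = 0.091182
Scale to base peak (0.371473) = 100: 10.07 : 52.54 : 100.00 : 82.05 : 24.55

10.07 : 52.54 : 100.00 : 82.05 : 24.55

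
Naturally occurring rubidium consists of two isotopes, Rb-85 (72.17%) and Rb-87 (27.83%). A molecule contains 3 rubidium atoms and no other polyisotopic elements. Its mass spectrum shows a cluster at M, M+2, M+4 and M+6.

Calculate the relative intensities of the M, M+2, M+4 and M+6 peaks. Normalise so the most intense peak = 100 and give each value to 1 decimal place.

The 3 Rb atoms are independent, so intensities follow the terms of (0.7217 + 0.2783)^3.
P(M) = 0.7217^3 = 0.375898
P(M+2) = 3 × 0.7217^2 × 0.2783^1 = 0.434858
P(M+4) = 3 × 0.7217^1 × 0.2783^2 = 0.167689
P(M+6) = 0.2783^3 = 0.021555
The M+2 peak is largest (0.434858); scaling to 100 gives 86.4 : 100.0 : 38.6 : 5.0.

86.4 : 100.0 : 38.6 : 5.0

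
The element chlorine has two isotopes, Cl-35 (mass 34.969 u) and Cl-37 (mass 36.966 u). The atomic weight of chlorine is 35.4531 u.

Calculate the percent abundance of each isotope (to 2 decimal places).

Cl-35: 75.76%, Cl-37: 24.24%

Let x be the fractional abundance of Cl-35; then Cl-37 has abundance 1 − x.
34.969·x + 36.966·(1 − x) = 35.4531
(34.969 − 36.966)·x = 35.4531 − 36.966
x = -1.5129 / -1.997 = 0.75759 → 75.76% Cl-35, 24.24% Cl-37.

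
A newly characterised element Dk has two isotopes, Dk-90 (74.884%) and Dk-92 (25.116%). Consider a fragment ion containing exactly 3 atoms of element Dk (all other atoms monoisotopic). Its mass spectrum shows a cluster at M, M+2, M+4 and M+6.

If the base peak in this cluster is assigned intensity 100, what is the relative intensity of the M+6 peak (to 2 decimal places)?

(0.74884 + 0.25116)^3 gives M 0.4199, M+2 0.4225, M+4 0.1417, M+6 0.0158; the largest is M+2.
P(M+2) = C(3,1) × 0.74884^2 × 0.25116^1 = 3 × 0.56076135 × 0.25116 = 0.422522 (base)
P(M+6) = C(3,3) × 0.74884^0 × 0.25116^3 = 1 × 1.0000 × 0.01584351 = 0.015844
Relative intensity = 0.015844 / 0.422522 × 100 = 3.75

3.75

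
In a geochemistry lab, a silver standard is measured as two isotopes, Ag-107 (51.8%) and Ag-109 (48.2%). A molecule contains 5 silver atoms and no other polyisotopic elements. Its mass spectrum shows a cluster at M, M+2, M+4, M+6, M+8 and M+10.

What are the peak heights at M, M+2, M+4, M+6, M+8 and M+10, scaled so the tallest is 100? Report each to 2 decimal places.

11.55 : 53.73 : 100.00 : 93.05 : 43.29 : 8.06

Each Ag atom is independently Ag-107 (p = 0.518) or Ag-109 (q = 0.482); the cluster is the binomial expansion (p + q)^5.
P(M) = 0.518^5 = 0.037295
P(M+2) = 5 × 0.518^4 × 0.482^1 = 0.173515
P(M+4) = 10 × 0.518^3 × 0.482^2 = 0.322911
P(M+6) = 10 × 0.518^2 × 0.482^3 = 0.300470
P(M+8) = 5 × 0.518^1 × 0.482^4 = 0.139794
P(M+10) = 0.482^5 = 0.026016
The M+4 peak is largest (0.322911); scaling to 100 gives 11.55 : 53.73 : 100.00 : 93.05 : 43.29 : 8.06.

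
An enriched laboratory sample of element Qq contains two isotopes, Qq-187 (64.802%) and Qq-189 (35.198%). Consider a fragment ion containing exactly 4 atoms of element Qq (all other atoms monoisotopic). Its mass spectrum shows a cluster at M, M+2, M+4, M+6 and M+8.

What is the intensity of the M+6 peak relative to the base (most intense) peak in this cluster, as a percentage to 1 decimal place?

Binomial terms of (0.64802 + 0.35198)^4: M 0.1763, M+2 0.3831, M+4 0.3122, M+6 0.1130, M+8 0.0153 → M+2 is the base peak.
P(M+2) = C(4,1) × 0.64802^3 × 0.35198^1 = 4 × 0.27212299 × 0.35198 = 0.383127 (base)
P(M+6) = C(4,3) × 0.64802^1 × 0.35198^3 = 4 × 0.64802 × 0.04360677 = 0.113032
Relative intensity = 0.113032 / 0.383127 × 100 = 29.5

29.5%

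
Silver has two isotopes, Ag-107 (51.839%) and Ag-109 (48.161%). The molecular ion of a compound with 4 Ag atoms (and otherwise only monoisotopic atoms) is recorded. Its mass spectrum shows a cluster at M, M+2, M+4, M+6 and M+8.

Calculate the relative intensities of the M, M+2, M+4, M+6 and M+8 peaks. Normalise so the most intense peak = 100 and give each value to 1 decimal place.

Each Ag atom is independently Ag-107 (p = 0.51839) or Ag-109 (q = 0.48161); the cluster is the binomial expansion (p + q)^4.
P(M) = 0.51839^4 = 0.072215
P(M+2) = 4 × 0.51839^3 × 0.48161^1 = 0.268365
P(M+4) = 6 × 0.51839^2 × 0.48161^2 = 0.373986
P(M+6) = 4 × 0.51839^1 × 0.48161^3 = 0.231634
P(M+8) = 0.48161^4 = 0.053800
The M+4 peak is largest (0.373986); scaling to 100 gives 19.3 : 71.8 : 100.0 : 61.9 : 14.4.

19.3 : 71.8 : 100.0 : 61.9 : 14.4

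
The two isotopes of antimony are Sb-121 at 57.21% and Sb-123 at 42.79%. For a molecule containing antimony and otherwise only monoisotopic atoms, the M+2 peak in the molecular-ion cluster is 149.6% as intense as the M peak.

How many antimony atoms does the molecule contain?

The M+2/M ratio from n Sb atoms is n · q/p = n · 0.4279/0.5721.
n = 1.496 × 0.5721/0.4279 = 2.00 ≈ 2

2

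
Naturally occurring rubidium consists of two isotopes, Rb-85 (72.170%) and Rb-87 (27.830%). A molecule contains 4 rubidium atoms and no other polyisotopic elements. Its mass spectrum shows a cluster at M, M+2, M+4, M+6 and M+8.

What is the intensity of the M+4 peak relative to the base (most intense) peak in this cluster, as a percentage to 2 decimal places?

57.84%

Term probabilities: M 0.2713, M+2 0.4184, M+4 0.2420, M+6 0.0622, M+8 0.0060. Base peak = M+2.
P(M+2) = C(4,1) × 0.72170^3 × 0.27830^1 = 4 × 0.37589809 × 0.2783 = 0.418450 (base)
P(M+4) = C(4,2) × 0.72170^2 × 0.27830^2 = 6 × 0.52085089 × 0.07745089 = 0.242042
Relative intensity = 0.242042 / 0.418450 × 100 = 57.84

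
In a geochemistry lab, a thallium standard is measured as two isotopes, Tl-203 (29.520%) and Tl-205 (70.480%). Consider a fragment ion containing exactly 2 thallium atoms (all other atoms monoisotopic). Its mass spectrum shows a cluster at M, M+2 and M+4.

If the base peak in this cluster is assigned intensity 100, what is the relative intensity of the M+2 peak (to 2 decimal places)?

Binomial terms of (0.29520 + 0.70480)^2: M 0.0871, M+2 0.4161, M+4 0.4967 → M+4 is the base peak.
P(M+4) = C(2,2) × 0.29520^0 × 0.70480^2 = 1 × 1.0000 × 0.49674304 = 0.496743 (base)
P(M+2) = C(2,1) × 0.29520^1 × 0.70480^1 = 2 × 0.2952 × 0.7048 = 0.416114
Relative intensity = 0.416114 / 0.496743 × 100 = 83.77

83.77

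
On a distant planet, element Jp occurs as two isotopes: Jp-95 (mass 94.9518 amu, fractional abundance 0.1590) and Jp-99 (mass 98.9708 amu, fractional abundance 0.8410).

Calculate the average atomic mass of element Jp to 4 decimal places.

98.3318 amu

Ar = Σ fᵢ·mᵢ = 0.1590 × 94.9518 + 0.8410 × 98.9708
= 15.09734 + 83.23444 = 98.33178 amu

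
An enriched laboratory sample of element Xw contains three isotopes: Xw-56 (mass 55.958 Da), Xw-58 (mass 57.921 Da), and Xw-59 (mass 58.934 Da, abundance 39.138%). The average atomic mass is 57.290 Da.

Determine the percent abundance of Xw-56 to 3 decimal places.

The remaining 60.862% is split between Xw-56 (fraction x) and Xw-58 (fraction 0.60862 − x).
Substituting: 55.958x + 57.921(0.60862 − x) = 34.22441108
(55.958 − 57.921)x = -1.02746794  ⇒  x = 0.52342, y = 0.08520
Xw-56: 52.342%, Xw-58: 8.520%.

52.342%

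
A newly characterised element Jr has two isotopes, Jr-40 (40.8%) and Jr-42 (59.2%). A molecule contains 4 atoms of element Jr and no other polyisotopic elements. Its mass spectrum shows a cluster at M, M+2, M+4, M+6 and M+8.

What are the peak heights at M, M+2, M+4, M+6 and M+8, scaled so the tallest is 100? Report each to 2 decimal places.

7.92 : 45.95 : 100.00 : 96.73 : 35.09

The 4 Jr atoms are independent, so intensities follow the terms of (0.408 + 0.592)^4.
P(M) = 0.408^4 = 0.027710
P(M+2) = 4 × 0.408^3 × 0.592^1 = 0.160828
P(M+4) = 6 × 0.408^2 × 0.592^2 = 0.350038
P(M+6) = 4 × 0.408^1 × 0.592^3 = 0.338599
P(M+8) = 0.592^4 = 0.122825
The M+4 peak is largest (0.350038); scaling to 100 gives 7.92 : 45.95 : 100.00 : 96.73 : 35.09.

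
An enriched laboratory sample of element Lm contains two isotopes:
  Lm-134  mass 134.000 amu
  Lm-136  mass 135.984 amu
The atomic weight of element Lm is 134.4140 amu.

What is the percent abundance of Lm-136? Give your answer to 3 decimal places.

Writing the weighted mean with unknown fraction x of Lm-134:
134.000·x + 135.984·(1 − x) = 134.4140
(134.000 − 135.984)·x = 134.4140 − 135.984
x = -1.5700 / -1.984 = 0.79133 → 79.133% Lm-134, 20.867% Lm-136.

20.867%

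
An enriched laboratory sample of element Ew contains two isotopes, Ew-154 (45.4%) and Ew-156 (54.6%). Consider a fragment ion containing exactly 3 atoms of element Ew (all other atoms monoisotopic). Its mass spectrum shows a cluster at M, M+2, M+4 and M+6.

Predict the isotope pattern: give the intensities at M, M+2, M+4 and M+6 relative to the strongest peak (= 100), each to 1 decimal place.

Expanding (0.454 + 0.546)^3:
P(M) = 0.454^3 = 0.093577
P(M+2) = 3 × 0.454^2 × 0.546^1 = 0.337618
P(M+4) = 3 × 0.454^1 × 0.546^2 = 0.406034
P(M+6) = 0.546^3 = 0.162771
The M+4 peak is largest (0.406034); scaling to 100 gives 23.0 : 83.2 : 100.0 : 40.1.

23.0 : 83.2 : 100.0 : 40.1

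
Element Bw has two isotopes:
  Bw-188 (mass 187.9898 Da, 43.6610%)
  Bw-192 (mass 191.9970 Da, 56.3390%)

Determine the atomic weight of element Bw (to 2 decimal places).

The abundance-weighted mean is 0.436610 × 187.9898 + 0.563390 × 191.9970
= 82.07823 + 108.16919 = 190.24742 Da

190.25 Da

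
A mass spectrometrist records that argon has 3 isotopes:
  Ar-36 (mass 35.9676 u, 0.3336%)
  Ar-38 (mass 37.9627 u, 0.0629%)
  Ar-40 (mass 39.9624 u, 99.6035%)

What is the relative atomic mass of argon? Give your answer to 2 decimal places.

39.95 u

The abundance-weighted mean is 0.003336 × 35.9676 + 0.000629 × 37.9627 + 0.996035 × 39.9624
= 0.11999 + 0.02388 + 39.80395 = 39.94782 u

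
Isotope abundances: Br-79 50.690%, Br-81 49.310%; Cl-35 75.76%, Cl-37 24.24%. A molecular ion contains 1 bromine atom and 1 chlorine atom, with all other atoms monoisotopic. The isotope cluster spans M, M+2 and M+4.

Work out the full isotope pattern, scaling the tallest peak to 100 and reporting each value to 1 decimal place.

Bromine pattern (n=1): 0.5069 : 0.4931
Chlorine pattern (n=1): 0.7576 : 0.2424
Convolve the two distributions (both contribute in 2-u steps):
  M: 0.5069×0.7576 = 0.384027
  M+2: 0.5069×0.2424 + 0.4931×0.7576 = 0.496445
  M+4: 0.4931×0.2424 = 0.119527
Scale to base peak (0.496445) = 100: 77.4 : 100.0 : 24.1

77.4 : 100.0 : 24.1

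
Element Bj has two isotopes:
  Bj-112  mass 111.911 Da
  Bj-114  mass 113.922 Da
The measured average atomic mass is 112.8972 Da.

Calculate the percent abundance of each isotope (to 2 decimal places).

With x = fraction of Bj-112 (so Bj-114 is 1 − x):
111.911·x + 113.922·(1 − x) = 112.8972
(111.911 − 113.922)·x = 112.8972 − 113.922
x = -1.0248 / -2.011 = 0.50960 → 50.96% Bj-112, 49.04% Bj-114.

Bj-112: 50.96%, Bj-114: 49.04%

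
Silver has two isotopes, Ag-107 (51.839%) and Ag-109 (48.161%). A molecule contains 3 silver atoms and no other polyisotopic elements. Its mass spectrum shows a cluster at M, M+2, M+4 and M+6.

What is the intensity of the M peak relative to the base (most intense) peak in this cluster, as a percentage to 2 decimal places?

35.88%

(0.51839 + 0.48161)^3 gives M 0.1393, M+2 0.3883, M+4 0.3607, M+6 0.1117; the largest is M+2.
P(M+2) = C(3,1) × 0.51839^2 × 0.48161^1 = 3 × 0.26872819 × 0.48161 = 0.388267 (base)
P(M) = C(3,0) × 0.51839^3 × 0.48161^0 = 1 × 0.13930601 × 1.0000 = 0.139306
Relative intensity = 0.139306 / 0.388267 × 100 = 35.88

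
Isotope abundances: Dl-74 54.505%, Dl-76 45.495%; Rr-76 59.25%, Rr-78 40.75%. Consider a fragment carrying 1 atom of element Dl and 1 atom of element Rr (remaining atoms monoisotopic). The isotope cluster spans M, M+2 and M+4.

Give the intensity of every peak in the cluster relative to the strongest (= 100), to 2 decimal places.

Element Dl pattern (n=1): 0.54505 : 0.45495
Element Rr pattern (n=1): 0.5925 : 0.4075
Convolve the two distributions (both contribute in 2-u steps):
  M: 0.54505×0.5925 = 0.322942
  M+2: 0.54505×0.4075 + 0.45495×0.5925 = 0.491666
  M+4: 0.45495×0.4075 = 0.185392
Scale to base peak (0.491666) = 100: 65.68 : 100.00 : 37.71

65.68 : 100.00 : 37.71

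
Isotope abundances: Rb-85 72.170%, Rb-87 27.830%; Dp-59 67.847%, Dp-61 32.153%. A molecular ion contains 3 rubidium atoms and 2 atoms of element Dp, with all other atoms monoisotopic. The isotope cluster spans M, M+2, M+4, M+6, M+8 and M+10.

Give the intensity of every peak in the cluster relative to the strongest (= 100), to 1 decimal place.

Rubidium pattern (n=3): 0.37589809 : 0.43485841 : 0.16768892 : 0.02155458
Element Dp pattern (n=2): 0.46032154 : 0.43629692 : 0.10338154
Convolve the two distributions (both contribute in 2-u steps):
  M: 0.37589809×0.46032154 = 0.173034
  M+2: 0.37589809×0.43629692 + 0.43485841×0.46032154 = 0.364178
  M+4: 0.37589809×0.10338154 + 0.43485841×0.43629692 + 0.16768892×0.46032154 = 0.305779
  M+6: 0.43485841×0.10338154 + 0.16768892×0.43629692 + 0.02155458×0.46032154 = 0.128041
  M+8: 0.16768892×0.10338154 + 0.02155458×0.43629692 = 0.026740
  M+10: 0.02155458×0.10338154 = 0.002228
Scale to base peak (0.364178) = 100: 47.5 : 100.0 : 84.0 : 35.2 : 7.3 : 0.6

47.5 : 100.0 : 84.0 : 35.2 : 7.3 : 0.6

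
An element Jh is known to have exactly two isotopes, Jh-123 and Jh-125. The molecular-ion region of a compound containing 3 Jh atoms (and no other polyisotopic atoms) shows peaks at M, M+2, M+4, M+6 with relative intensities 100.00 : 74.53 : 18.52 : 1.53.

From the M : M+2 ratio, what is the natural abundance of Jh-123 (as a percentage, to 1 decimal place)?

80.1%

Let p = fractional abundance of Jh-123. I(M+2)/I(M) = [C(3,1)·p^2·(1−p)] / p^3 = 3·(1−p)/p = 74.53/100.00 = 0.7453
(1−p)/p = 0.7453/3 = 0.2484  ⇒  p = 1/(1 + 0.2484) = 0.8010
Jh-123: 80.1%, Jh-125: 19.9%.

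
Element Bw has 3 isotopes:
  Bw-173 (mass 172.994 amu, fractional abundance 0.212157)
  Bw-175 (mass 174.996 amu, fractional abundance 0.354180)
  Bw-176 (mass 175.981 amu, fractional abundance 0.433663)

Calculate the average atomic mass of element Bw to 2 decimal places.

The abundance-weighted mean is 0.212157 × 172.994 + 0.354180 × 174.996 + 0.433663 × 175.981
= 36.7019 + 61.9801 + 76.3164 = 174.9984 amu

175.00 amu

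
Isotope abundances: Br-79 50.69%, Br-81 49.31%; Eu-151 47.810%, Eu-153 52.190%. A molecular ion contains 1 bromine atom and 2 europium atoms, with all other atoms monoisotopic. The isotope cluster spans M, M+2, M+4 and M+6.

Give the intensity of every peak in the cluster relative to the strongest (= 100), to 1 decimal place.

Bromine pattern (n=1): 0.5069 : 0.4931
Europium pattern (n=2): 0.22857961 : 0.49904078 : 0.27237961
Convolve the two distributions (both contribute in 2-u steps):
  M: 0.5069×0.22857961 = 0.115867
  M+2: 0.5069×0.49904078 + 0.4931×0.22857961 = 0.365676
  M+4: 0.5069×0.27237961 + 0.4931×0.49904078 = 0.384146
  M+6: 0.4931×0.27237961 = 0.134310
Scale to base peak (0.384146) = 100: 30.2 : 95.2 : 100.0 : 35.0

30.2 : 95.2 : 100.0 : 35.0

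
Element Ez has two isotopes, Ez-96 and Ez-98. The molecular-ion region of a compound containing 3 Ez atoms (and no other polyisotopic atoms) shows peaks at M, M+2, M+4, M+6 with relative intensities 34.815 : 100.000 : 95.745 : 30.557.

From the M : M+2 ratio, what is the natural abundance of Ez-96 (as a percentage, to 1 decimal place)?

51.1%

Let p = fractional abundance of Ez-96. I(M+2)/I(M) = [C(3,1)·p^2·(1−p)] / p^3 = 3·(1−p)/p = 100.000/34.815 = 2.8723
(1−p)/p = 2.8723/3 = 0.9574  ⇒  p = 1/(1 + 0.9574) = 0.5109
Ez-96: 51.1%, Ez-98: 48.9%.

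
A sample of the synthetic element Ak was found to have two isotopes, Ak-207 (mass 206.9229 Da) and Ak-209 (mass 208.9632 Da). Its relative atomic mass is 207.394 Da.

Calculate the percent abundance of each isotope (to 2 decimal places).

With x = fraction of Ak-207 (so Ak-209 is 1 − x):
206.9229·x + 208.9632·(1 − x) = 207.394
(206.9229 − 208.9632)·x = 207.394 − 208.9632
x = -1.5692 / -2.0403 = 0.76910 → 76.91% Ak-207, 23.09% Ak-209.

Ak-207: 76.91%, Ak-209: 23.09%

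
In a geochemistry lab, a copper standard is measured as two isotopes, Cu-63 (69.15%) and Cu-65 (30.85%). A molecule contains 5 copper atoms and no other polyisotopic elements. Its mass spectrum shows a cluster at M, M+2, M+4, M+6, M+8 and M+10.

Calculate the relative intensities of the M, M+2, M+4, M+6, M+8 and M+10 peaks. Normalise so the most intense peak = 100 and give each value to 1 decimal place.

44.8 : 100.0 : 89.2 : 39.8 : 8.9 : 0.8

Each Cu atom is independently Cu-63 (p = 0.6915) or Cu-65 (q = 0.3085); the cluster is the binomial expansion (p + q)^5.
P(M) = 0.6915^5 = 0.158111
P(M+2) = 5 × 0.6915^4 × 0.3085^1 = 0.352691
P(M+4) = 10 × 0.6915^3 × 0.3085^2 = 0.314693
P(M+6) = 10 × 0.6915^2 × 0.3085^3 = 0.140394
P(M+8) = 5 × 0.6915^1 × 0.3085^4 = 0.031317
P(M+10) = 0.3085^5 = 0.002794
The M+2 peak is largest (0.352691); scaling to 100 gives 44.8 : 100.0 : 89.2 : 39.8 : 8.9 : 0.8.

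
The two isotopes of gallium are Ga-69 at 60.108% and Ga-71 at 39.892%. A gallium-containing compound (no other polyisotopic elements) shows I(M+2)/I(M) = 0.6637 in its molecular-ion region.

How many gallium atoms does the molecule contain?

With n Ga atoms, P(M+2)/P(M) = C(n,1)·p^(n−1)q / p^n = n·q/p = n · 0.39892/0.60108.
n = 0.6637 × 0.60108/0.39892 = 1.00 ≈ 1

1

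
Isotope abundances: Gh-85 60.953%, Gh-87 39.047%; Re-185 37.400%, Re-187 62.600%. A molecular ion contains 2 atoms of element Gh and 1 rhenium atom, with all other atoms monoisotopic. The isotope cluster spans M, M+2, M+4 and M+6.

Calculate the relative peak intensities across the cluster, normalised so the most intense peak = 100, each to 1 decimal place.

33.8 : 100.0 : 86.5 : 23.2

Element Gh pattern (n=2): 0.37152682 : 0.47600636 : 0.15246682
Rhenium pattern (n=1): 0.3740 : 0.6260
Convolve the two distributions (both contribute in 2-u steps):
  M: 0.37152682×0.3740 = 0.138951
  M+2: 0.37152682×0.6260 + 0.47600636×0.3740 = 0.410602
  M+4: 0.47600636×0.6260 + 0.15246682×0.3740 = 0.355003
  M+6: 0.15246682×0.6260 = 0.095444
Scale to base peak (0.410602) = 100: 33.8 : 100.0 : 86.5 : 23.2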